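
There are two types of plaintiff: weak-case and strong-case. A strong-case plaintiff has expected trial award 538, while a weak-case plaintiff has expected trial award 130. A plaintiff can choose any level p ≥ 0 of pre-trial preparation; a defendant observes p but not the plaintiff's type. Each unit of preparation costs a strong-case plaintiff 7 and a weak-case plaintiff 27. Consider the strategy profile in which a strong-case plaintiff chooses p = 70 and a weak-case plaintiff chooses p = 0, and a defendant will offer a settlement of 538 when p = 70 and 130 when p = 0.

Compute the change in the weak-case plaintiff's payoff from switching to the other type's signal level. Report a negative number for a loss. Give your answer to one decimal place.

-1482.0

Playing p = 0 the weak-case plaintiff receives 130.
Deviating to p = 70 brings payment 538 at cost 27 × 70 = 1890, netting -1352.
Gain from deviating: -1352 − 130 = -1482.0.
The gain is negative, so the weak-case type's incentive-compatibility constraint is satisfied.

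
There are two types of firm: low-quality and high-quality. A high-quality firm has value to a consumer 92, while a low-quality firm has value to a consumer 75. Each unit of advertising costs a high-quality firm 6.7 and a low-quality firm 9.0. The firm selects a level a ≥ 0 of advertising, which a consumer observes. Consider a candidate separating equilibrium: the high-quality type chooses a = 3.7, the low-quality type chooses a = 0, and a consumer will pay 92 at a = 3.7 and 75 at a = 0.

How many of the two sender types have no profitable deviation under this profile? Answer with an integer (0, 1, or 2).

1

Low-quality type: stay at 0 → 75; mimic → 92 − 9.0 × 3.7 = 58.7. IC holds (75 ≥ 58.7).
High-quality type: signal → 92 − 6.7 × 3.7 = 67.21; deviate to 0 → 75. IC fails (67.21 < 75).
1 of 2 constraints hold, so this profile is not an equilibrium.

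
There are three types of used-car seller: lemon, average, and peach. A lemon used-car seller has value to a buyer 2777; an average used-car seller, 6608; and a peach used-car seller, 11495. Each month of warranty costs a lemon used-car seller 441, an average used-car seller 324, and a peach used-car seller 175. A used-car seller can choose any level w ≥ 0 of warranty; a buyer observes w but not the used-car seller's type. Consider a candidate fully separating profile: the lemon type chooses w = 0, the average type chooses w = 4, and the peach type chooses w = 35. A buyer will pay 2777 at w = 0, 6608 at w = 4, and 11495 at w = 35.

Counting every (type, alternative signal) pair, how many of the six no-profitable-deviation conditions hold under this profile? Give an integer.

4

Lemon (own payoff 2777): to w=4 gives 6608 − 441×4 = 4844 → profitable ✗; to w=35 gives 11495 − 441×35 = -3940 → no gain ✓.
Peach (own payoff 11495 − 175×35 = 5370): to w=0 gives 2777 → no gain ✓; to w=4 gives 6608 − 175×4 = 5908 → profitable ✗.
Average (own payoff 6608 − 324×4 = 5312): to w=0 gives 2777 → no gain ✓; to w=35 gives 11495 − 324×35 = 155 → no gain ✓.
4 of the 6 constraints hold; not an equilibrium.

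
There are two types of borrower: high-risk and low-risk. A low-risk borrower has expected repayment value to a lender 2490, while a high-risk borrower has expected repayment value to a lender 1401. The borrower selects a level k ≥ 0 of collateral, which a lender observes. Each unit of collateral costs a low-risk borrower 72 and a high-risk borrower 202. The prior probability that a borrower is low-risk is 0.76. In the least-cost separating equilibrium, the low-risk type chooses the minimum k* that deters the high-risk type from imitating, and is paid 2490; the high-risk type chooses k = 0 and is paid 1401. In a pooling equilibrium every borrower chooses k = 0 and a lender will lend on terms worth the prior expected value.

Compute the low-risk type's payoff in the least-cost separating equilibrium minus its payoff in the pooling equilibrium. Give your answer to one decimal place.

Least-cost separating signal: k* solves 1401 = 2490 − 202·k*, so k* = (2490 − 1401)/202 ≈ 5.3911.
Low-risk type's separating payoff: 2490 − 72 × k* = 2490 − 72 × (2490 − 1401)/202 = 2490 − 78408/202 ≈ 2101.842.
Pooling payoff: 0.76 × 2490 + 0.24 × 1401 = 2228.64.
Difference: 2101.842 − 2228.64 = -126.798, i.e. -126.8 to one decimal place.
The low-risk type would prefer the pooling outcome.

-126.8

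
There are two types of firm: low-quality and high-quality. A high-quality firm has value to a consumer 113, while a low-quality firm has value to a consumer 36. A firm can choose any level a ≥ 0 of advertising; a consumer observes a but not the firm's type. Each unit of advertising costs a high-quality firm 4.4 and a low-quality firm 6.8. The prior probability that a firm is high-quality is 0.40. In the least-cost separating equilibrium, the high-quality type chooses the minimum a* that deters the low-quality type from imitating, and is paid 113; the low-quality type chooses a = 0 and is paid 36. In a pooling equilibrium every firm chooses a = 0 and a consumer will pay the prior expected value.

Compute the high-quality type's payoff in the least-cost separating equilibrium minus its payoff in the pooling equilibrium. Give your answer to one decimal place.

-3.6

Least-cost separating signal: a* solves 36 = 113 − 6.8·a*, so a* = (113 − 36)/6.8 ≈ 11.3235.
High-quality type's separating payoff: 113 − 4.4 × a* = 113 − 4.4 × (113 − 36)/6.8 = 113 − 338.8/6.8 ≈ 63.176.
Pooling payoff: 0.40 × 113 + 0.60 × 36 = 66.8.
Difference: 63.176 − 66.8 = -3.624, i.e. -3.6 to one decimal place.
The high-quality type would prefer the pooling outcome.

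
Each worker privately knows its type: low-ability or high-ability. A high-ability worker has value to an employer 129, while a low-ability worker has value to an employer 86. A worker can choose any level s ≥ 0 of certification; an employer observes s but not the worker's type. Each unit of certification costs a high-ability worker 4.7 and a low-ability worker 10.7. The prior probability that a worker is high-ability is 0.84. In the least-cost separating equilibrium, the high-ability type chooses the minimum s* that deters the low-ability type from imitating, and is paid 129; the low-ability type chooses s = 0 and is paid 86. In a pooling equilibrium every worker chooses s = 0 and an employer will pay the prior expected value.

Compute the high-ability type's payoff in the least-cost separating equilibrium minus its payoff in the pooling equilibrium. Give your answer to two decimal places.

Least-cost separating signal: s* solves 86 = 129 − 10.7·s*, so s* = (129 − 86)/10.7 ≈ 4.0187.
High-ability type's separating payoff: 129 − 4.7 × s* = 129 − 4.7 × (129 − 86)/10.7 = 129 − 202.1/10.7 ≈ 110.1121.
Pooling payoff: 0.84 × 129 + 0.16 × 86 = 122.12.
Difference: 110.1121 − 122.12 = -12.0079, i.e. -12.01 to two decimal places.
The high-ability type would prefer the pooling outcome.

-12.01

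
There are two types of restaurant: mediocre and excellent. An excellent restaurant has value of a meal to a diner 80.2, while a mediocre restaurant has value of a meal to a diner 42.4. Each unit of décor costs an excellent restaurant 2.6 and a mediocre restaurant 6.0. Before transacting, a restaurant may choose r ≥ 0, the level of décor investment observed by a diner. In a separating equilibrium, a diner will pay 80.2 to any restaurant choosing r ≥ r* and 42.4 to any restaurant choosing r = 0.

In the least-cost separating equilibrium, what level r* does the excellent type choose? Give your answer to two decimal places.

6.30

A mediocre restaurant choosing r = 0 receives 42.4.
Imitating at r* instead would pay 80.2 at cost 6.0·r*, netting 80.2 − 6.0·r*.
Indifference: 42.4 = 80.2 − 6.0·r*, so r* = (80.2 − 42.4) / 6.0 = 6.30.
At r* the mediocre type's incentive constraint just binds; the excellent type strictly prefers r* since its per-unit cost is lower.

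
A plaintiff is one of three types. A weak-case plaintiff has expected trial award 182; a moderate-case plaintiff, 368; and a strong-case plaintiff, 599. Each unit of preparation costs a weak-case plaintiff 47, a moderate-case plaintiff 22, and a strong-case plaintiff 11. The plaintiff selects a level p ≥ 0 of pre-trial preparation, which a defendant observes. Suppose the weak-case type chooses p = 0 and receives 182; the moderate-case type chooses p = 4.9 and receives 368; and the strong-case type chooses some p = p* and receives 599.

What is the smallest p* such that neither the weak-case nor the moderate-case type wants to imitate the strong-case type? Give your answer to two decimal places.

Weak-case type (on-path payoff 182) won't mimic when 182 ≥ 599 − 47·p*, i.e. p* ≥ 8.87.
Moderate-case type (on-path payoff 368 − 22×4.9 = 260.2) won't mimic when 260.2 ≥ 599 − 22·p*, i.e. p* ≥ 15.40.
Both must hold, so p* = max(8.87, 15.40) = 15.40. The moderate-case type's constraint binds.

15.40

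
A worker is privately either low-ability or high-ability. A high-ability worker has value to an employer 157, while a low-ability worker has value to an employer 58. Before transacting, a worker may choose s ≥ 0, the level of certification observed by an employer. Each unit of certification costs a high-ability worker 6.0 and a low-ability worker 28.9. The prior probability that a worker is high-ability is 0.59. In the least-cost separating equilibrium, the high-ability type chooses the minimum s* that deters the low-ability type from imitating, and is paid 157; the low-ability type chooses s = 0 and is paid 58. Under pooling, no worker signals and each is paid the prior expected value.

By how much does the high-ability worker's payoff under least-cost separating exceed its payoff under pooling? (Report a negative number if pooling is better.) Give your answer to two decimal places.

20.04

Least-cost separating signal: s* solves 58 = 157 − 28.9·s*, so s* = (157 − 58)/28.9 ≈ 3.4256.
High-ability type's separating payoff: 157 − 6.0 × s* = 157 − 6.0 × (157 − 58)/28.9 = 157 − 594/28.9 ≈ 136.4464.
Pooling payoff: 0.59 × 157 + 0.41 × 58 = 116.41.
Difference: 136.4464 − 116.41 = 20.0364, i.e. 20.04 to two decimal places.
The high-ability type prefers to separate.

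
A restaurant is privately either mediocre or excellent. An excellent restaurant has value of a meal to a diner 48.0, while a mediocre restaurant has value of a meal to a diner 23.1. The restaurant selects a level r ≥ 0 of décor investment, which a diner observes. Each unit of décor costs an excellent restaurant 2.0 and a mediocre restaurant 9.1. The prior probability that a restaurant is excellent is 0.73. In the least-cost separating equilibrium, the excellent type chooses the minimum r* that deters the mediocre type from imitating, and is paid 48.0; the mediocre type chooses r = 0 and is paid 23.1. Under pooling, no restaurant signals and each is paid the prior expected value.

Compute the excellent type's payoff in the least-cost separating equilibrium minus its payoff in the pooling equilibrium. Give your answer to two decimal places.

1.25

Least-cost separating signal: r* solves 23.1 = 48.0 − 9.1·r*, so r* = (48.0 − 23.1)/9.1 ≈ 2.7363.
Excellent type's separating payoff: 48.0 − 2.0 × r* = 48.0 − 2.0 × (48.0 − 23.1)/9.1 = 48.0 − 49.8/9.1 ≈ 42.5275.
Pooling payoff: 0.73 × 48.0 + 0.27 × 23.1 = 41.277.
Difference: 42.5275 − 41.277 = 1.2505, i.e. 1.25 to two decimal places.
The excellent type prefers to separate.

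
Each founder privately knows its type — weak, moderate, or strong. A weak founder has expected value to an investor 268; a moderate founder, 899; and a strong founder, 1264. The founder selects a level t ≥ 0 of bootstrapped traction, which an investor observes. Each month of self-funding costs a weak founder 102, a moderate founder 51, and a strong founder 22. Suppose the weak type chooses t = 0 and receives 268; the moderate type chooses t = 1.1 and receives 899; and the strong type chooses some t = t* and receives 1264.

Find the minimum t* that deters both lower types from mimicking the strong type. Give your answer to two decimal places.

Moderate type (on-path payoff 899 − 51×1.1 = 842.9) won't mimic when 842.9 ≥ 1264 − 51·t*, i.e. t* ≥ 8.26.
Weak type (on-path payoff 268) won't mimic when 268 ≥ 1264 − 102·t*, i.e. t* ≥ 9.76.
Both must hold, so t* = max(9.76, 8.26) = 9.76. The weak type's constraint binds.

9.76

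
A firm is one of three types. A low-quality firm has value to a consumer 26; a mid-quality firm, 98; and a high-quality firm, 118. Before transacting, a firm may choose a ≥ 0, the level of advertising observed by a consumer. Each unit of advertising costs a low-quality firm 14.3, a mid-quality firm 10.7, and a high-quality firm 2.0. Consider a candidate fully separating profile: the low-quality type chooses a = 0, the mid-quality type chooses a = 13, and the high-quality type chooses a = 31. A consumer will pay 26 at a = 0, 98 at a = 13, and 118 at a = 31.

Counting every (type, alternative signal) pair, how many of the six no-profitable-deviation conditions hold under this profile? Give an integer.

4

Low-quality (own payoff 26): to a=13 gives 98 − 14.3×13 = -87.9 → no gain ✓; to a=31 gives 118 − 14.3×31 = -325.3 → no gain ✓.
Mid-quality (own payoff 98 − 10.7×13 = -41.1): to a=0 gives 26 → profitable ✗; to a=31 gives 118 − 10.7×31 = -213.7 → no gain ✓.
High-quality (own payoff 118 − 2.0×31 = 56): to a=0 gives 26 → no gain ✓; to a=13 gives 98 − 2.0×13 = 72 → profitable ✗.
4 of the 6 constraints hold; not an equilibrium.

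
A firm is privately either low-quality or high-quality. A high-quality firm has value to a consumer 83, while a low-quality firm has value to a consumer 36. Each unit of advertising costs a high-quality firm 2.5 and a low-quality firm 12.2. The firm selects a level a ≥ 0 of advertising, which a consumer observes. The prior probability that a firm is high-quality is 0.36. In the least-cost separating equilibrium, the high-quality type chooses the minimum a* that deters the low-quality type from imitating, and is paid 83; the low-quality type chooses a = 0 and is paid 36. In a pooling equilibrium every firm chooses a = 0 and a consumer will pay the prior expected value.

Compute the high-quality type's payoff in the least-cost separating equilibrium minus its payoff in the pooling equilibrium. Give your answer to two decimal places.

Least-cost separating signal: a* solves 36 = 83 − 12.2·a*, so a* = (83 − 36)/12.2 ≈ 3.8525.
High-quality type's separating payoff: 83 − 2.5 × a* = 83 − 2.5 × (83 − 36)/12.2 = 83 − 117.5/12.2 ≈ 73.3689.
Pooling payoff: 0.36 × 83 + 0.64 × 36 = 52.92.
Difference: 73.3689 − 52.92 = 20.4489, i.e. 20.45 to two decimal places.
The high-quality type prefers to separate.

20.45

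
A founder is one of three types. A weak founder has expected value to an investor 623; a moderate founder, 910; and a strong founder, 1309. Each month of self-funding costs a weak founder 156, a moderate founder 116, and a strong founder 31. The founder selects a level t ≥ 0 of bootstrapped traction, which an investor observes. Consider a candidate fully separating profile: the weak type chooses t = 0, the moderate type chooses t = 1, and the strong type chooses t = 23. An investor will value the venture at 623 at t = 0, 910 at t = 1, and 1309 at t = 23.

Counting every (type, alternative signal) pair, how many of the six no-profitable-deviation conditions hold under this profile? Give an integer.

3

Moderate (own payoff 910 − 116×1 = 794): to t=0 gives 623 → no gain ✓; to t=23 gives 1309 − 116×23 = -1359 → no gain ✓.
Strong (own payoff 1309 − 31×23 = 596): to t=0 gives 623 → profitable ✗; to t=1 gives 910 − 31×1 = 879 → profitable ✗.
Weak (own payoff 623): to t=1 gives 910 − 156×1 = 754 → profitable ✗; to t=23 gives 1309 − 156×23 = -2279 → no gain ✓.
3 of the 6 constraints hold; not an equilibrium.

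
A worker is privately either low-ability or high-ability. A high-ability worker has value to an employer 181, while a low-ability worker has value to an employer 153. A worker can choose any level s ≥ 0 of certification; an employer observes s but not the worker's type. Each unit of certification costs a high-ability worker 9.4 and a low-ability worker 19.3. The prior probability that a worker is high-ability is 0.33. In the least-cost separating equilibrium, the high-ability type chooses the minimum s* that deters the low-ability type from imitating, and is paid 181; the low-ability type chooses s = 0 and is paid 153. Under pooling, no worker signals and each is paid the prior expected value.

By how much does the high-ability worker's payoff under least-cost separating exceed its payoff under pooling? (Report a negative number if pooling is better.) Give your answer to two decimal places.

5.12

Least-cost separating signal: s* solves 153 = 181 − 19.3·s*, so s* = (181 − 153)/19.3 ≈ 1.4508.
High-ability type's separating payoff: 181 − 9.4 × s* = 181 − 9.4 × (181 − 153)/19.3 = 181 − 263.2/19.3 ≈ 167.3627.
Pooling payoff: 0.33 × 181 + 0.67 × 153 = 162.24.
Difference: 167.3627 − 162.24 = 5.1227, i.e. 5.12 to two decimal places.
The high-ability type prefers to separate.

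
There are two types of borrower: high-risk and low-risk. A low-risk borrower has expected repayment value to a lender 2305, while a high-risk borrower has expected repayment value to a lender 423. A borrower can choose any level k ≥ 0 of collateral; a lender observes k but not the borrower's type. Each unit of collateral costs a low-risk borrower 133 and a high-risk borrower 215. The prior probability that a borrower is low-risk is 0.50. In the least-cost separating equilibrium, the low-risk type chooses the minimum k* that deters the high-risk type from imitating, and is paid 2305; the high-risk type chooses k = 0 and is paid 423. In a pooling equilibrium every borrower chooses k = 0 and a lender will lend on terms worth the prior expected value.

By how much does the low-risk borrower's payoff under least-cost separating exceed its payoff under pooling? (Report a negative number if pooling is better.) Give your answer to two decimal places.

Least-cost separating signal: k* solves 423 = 2305 − 215·k*, so k* = (2305 − 423)/215 ≈ 8.7535.
Low-risk type's separating payoff: 2305 − 133 × k* = 2305 − 133 × (2305 − 423)/215 = 2305 − 250306/215 ≈ 1140.7860.
Pooling payoff: 0.50 × 2305 + 0.50 × 423 = 1364.
Difference: 1140.7860 − 1364 = -223.214, i.e. -223.21 to two decimal places.
The low-risk type would prefer the pooling outcome.

-223.21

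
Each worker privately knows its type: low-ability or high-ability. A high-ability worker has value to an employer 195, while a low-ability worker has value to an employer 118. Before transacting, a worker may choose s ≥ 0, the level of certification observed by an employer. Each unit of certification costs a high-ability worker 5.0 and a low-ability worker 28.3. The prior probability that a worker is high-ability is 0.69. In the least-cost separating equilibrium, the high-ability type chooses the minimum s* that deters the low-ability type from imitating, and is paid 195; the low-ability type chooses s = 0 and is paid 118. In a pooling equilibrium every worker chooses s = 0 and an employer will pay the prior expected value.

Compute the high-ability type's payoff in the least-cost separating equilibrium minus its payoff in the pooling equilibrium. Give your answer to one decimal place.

10.3

Least-cost separating signal: s* solves 118 = 195 − 28.3·s*, so s* = (195 − 118)/28.3 ≈ 2.7208.
High-ability type's separating payoff: 195 − 5.0 × s* = 195 − 5.0 × (195 − 118)/28.3 = 195 − 385/28.3 ≈ 181.396.
Pooling payoff: 0.69 × 195 + 0.31 × 118 = 171.13.
Difference: 181.396 − 171.13 = 10.266, i.e. 10.3 to one decimal place.
The high-ability type prefers to separate.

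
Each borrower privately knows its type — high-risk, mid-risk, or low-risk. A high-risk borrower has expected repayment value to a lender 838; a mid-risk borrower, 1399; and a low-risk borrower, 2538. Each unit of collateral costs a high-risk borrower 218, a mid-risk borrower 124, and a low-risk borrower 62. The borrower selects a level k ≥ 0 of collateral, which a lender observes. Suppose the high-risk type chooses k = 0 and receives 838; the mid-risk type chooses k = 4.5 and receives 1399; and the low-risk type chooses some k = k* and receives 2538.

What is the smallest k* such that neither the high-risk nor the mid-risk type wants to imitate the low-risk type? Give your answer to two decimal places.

Mid-risk type (on-path payoff 1399 − 124×4.5 = 841) won't mimic when 841 ≥ 2538 − 124·k*, i.e. k* ≥ 13.69.
High-risk type (on-path payoff 838) won't mimic when 838 ≥ 2538 − 218·k*, i.e. k* ≥ 7.80.
Both must hold, so k* = max(7.80, 13.69) = 13.69. The mid-risk type's constraint binds.

13.69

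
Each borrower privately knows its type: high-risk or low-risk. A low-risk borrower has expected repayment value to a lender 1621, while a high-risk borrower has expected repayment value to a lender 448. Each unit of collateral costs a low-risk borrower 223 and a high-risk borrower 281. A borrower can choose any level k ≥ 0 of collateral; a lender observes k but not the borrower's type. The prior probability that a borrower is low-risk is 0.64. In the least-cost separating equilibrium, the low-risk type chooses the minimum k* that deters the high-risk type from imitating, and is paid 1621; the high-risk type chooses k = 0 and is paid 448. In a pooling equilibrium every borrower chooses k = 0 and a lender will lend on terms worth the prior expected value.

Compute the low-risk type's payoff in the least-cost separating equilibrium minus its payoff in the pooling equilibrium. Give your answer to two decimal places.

Least-cost separating signal: k* solves 448 = 1621 − 281·k*, so k* = (1621 − 448)/281 ≈ 4.1744.
Low-risk type's separating payoff: 1621 − 223 × k* = 1621 − 223 × (1621 − 448)/281 = 1621 − 261579/281 ≈ 690.1139.
Pooling payoff: 0.64 × 1621 + 0.36 × 448 = 1198.72.
Difference: 690.1139 − 1198.72 = -508.6061, i.e. -508.61 to two decimal places.
The low-risk type would prefer the pooling outcome.

-508.61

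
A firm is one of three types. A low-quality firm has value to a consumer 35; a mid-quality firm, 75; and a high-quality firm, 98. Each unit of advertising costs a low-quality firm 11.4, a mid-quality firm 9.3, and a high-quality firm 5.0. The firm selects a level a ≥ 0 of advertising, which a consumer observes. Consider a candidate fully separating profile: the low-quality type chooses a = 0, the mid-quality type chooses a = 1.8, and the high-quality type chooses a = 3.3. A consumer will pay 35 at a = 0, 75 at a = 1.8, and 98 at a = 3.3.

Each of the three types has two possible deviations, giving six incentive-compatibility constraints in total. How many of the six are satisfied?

High-quality (own payoff 98 − 5.0×3.3 = 81.5): to a=0 gives 35 → no gain ✓; to a=1.8 gives 75 − 5.0×1.8 = 66 → no gain ✓.
Mid-quality (own payoff 75 − 9.3×1.8 = 58.26): to a=0 gives 35 → no gain ✓; to a=3.3 gives 98 − 9.3×3.3 = 67.31 → profitable ✗.
Low-quality (own payoff 35): to a=1.8 gives 75 − 11.4×1.8 = 54.48 → profitable ✗; to a=3.3 gives 98 − 11.4×3.3 = 60.38 → profitable ✗.
3 of the 6 constraints hold; not an equilibrium.

3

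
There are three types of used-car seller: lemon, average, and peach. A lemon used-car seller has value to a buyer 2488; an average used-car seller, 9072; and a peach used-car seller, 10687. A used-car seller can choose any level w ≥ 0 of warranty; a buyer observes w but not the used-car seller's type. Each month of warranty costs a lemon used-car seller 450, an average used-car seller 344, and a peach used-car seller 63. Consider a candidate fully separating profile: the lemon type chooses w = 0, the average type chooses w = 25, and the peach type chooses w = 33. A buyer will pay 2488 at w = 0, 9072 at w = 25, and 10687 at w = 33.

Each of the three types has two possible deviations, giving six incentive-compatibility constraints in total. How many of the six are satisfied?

5

Peach (own payoff 10687 − 63×33 = 8608): to w=0 gives 2488 → no gain ✓; to w=25 gives 9072 − 63×25 = 7497 → no gain ✓.
Average (own payoff 9072 − 344×25 = 472): to w=0 gives 2488 → profitable ✗; to w=33 gives 10687 − 344×33 = -665 → no gain ✓.
Lemon (own payoff 2488): to w=25 gives 9072 − 450×25 = -2178 → no gain ✓; to w=33 gives 10687 − 450×33 = -4163 → no gain ✓.
5 of the 6 constraints hold; not an equilibrium.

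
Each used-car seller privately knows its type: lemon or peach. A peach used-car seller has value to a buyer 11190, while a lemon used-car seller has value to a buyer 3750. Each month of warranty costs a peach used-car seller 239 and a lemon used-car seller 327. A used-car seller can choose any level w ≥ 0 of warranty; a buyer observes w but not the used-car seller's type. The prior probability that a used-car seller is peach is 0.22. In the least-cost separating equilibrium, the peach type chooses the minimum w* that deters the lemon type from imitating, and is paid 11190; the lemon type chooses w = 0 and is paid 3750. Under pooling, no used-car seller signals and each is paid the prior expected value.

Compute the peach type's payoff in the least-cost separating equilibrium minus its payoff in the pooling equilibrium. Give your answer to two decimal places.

Least-cost separating signal: w* solves 3750 = 11190 − 327·w*, so w* = (11190 − 3750)/327 ≈ 22.7523.
Peach type's separating payoff: 11190 − 239 × w* = 11190 − 239 × (11190 − 3750)/327 = 11190 − 1778160/327 ≈ 5752.2018.
Pooling payoff: 0.22 × 11190 + 0.78 × 3750 = 5386.8.
Difference: 5752.2018 − 5386.8 = 365.4018, i.e. 365.40 to two decimal places.
The peach type prefers to separate.

365.40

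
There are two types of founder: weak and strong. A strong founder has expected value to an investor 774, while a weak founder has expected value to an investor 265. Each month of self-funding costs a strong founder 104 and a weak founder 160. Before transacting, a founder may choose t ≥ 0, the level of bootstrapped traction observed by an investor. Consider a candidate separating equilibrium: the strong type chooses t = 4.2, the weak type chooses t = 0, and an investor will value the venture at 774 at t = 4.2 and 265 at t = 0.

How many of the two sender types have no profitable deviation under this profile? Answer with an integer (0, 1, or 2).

Weak type: stay at 0 → 265; mimic → 774 − 160 × 4.2 = 102. IC holds (265 ≥ 102).
Strong type: signal → 774 − 104 × 4.2 = 337.2; deviate to 0 → 265. IC holds (337.2 ≥ 265).
2 of 2 constraints hold, so this is a separating equilibrium.

2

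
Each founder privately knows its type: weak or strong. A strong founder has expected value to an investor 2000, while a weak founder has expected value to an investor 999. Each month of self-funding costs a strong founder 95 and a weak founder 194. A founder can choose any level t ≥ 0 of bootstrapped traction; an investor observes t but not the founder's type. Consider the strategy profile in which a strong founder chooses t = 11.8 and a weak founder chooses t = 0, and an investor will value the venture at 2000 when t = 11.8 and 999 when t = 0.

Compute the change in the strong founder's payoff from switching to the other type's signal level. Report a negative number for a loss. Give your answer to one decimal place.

120.0

Playing t = 11.8 the strong founder receives 2000 − 95 × 11.8 = 879.
Deviating to t = 0 yields 999 instead.
Gain from deviating: 999 − 879 = 120.0.
The gain is positive, so the strong type's incentive-compatibility constraint is violated — this profile is not a separating equilibrium.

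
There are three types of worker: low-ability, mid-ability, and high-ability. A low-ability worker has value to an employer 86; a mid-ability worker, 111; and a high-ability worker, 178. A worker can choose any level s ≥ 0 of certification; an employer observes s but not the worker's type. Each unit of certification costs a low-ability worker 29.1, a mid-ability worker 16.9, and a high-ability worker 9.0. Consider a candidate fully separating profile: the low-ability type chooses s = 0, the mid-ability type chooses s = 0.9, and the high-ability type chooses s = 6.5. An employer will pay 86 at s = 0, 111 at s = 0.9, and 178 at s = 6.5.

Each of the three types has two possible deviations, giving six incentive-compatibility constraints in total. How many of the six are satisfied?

6

High-ability (own payoff 178 − 9.0×6.5 = 119.5): to s=0 gives 86 → no gain ✓; to s=0.9 gives 111 − 9.0×0.9 = 102.9 → no gain ✓.
Mid-ability (own payoff 111 − 16.9×0.9 = 95.79): to s=0 gives 86 → no gain ✓; to s=6.5 gives 178 − 16.9×6.5 = 68.15 → no gain ✓.
Low-ability (own payoff 86): to s=0.9 gives 111 − 29.1×0.9 = 84.81 → no gain ✓; to s=6.5 gives 178 − 29.1×6.5 = -11.15 → no gain ✓.
6 of the 6 constraints hold; this profile is a separating equilibrium.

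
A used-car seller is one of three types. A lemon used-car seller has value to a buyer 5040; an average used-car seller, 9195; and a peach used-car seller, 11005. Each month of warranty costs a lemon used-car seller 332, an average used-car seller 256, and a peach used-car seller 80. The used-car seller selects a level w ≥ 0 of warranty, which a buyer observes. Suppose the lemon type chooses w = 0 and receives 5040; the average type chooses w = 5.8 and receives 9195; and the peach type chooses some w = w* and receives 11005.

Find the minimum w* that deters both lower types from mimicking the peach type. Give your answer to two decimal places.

17.97

Average type (on-path payoff 9195 − 256×5.8 = 7710.2) won't mimic when 7710.2 ≥ 11005 − 256·w*, i.e. w* ≥ 12.87.
Lemon type (on-path payoff 5040) won't mimic when 5040 ≥ 11005 − 332·w*, i.e. w* ≥ 17.97.
Both must hold, so w* = max(17.97, 12.87) = 17.97. The lemon type's constraint binds.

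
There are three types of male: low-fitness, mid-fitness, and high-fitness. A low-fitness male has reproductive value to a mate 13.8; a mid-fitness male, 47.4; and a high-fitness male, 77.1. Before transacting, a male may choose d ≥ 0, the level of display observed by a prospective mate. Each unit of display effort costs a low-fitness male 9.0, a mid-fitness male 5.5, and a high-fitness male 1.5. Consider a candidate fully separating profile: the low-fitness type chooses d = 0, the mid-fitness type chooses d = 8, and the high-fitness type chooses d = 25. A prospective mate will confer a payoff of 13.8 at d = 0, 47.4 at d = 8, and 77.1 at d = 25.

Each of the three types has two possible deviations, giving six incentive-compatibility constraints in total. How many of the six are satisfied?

5

High-fitness (own payoff 77.1 − 1.5×25 = 39.6): to d=0 gives 13.8 → no gain ✓; to d=8 gives 47.4 − 1.5×8 = 35.4 → no gain ✓.
Mid-fitness (own payoff 47.4 − 5.5×8 = 3.4): to d=0 gives 13.8 → profitable ✗; to d=25 gives 77.1 − 5.5×25 = -60.4 → no gain ✓.
Low-fitness (own payoff 13.8): to d=8 gives 47.4 − 9.0×8 = -24.6 → no gain ✓; to d=25 gives 77.1 − 9.0×25 = -147.9 → no gain ✓.
5 of the 6 constraints hold; not an equilibrium.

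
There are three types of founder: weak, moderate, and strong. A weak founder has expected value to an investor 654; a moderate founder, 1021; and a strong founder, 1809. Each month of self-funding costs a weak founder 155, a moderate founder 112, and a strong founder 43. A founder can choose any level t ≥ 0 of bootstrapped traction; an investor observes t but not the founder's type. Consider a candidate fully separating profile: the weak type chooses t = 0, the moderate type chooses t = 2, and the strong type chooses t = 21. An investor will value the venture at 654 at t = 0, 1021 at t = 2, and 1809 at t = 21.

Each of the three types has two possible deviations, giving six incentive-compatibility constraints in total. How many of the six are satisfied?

Strong (own payoff 1809 − 43×21 = 906): to t=0 gives 654 → no gain ✓; to t=2 gives 1021 − 43×2 = 935 → profitable ✗.
Moderate (own payoff 1021 − 112×2 = 797): to t=0 gives 654 → no gain ✓; to t=21 gives 1809 − 112×21 = -543 → no gain ✓.
Weak (own payoff 654): to t=2 gives 1021 − 155×2 = 711 → profitable ✗; to t=21 gives 1809 − 155×21 = -1446 → no gain ✓.
4 of the 6 constraints hold; not an equilibrium.

4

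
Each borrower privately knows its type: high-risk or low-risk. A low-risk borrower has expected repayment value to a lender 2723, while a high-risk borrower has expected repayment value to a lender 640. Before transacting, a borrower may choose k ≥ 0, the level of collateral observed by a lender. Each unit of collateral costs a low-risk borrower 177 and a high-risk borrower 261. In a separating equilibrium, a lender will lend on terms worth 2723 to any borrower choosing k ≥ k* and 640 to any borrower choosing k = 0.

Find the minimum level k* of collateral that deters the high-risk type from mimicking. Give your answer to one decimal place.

8.0

A high-risk borrower choosing k = 0 receives 640.
Imitating at k* instead would pay 2723 at cost 261·k*, netting 2723 − 261·k*.
Indifference: 640 = 2723 − 261·k*, so k* = (2723 − 640) / 261 ≈ 8.0.
At k* the high-risk type's incentive constraint just binds; the low-risk type strictly prefers k* since its per-unit cost is lower.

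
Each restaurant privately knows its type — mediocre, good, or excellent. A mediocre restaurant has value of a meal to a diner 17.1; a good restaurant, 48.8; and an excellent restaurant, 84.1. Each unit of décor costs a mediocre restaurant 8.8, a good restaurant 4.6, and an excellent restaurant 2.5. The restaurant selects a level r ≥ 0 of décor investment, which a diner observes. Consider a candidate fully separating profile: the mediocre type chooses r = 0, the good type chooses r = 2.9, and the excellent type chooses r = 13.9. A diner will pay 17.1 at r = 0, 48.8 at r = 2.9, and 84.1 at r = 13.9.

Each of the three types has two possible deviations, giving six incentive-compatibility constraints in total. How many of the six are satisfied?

5

Excellent (own payoff 84.1 − 2.5×13.9 = 49.35): to r=0 gives 17.1 → no gain ✓; to r=2.9 gives 48.8 − 2.5×2.9 = 41.55 → no gain ✓.
Good (own payoff 48.8 − 4.6×2.9 = 35.46): to r=0 gives 17.1 → no gain ✓; to r=13.9 gives 84.1 − 4.6×13.9 = 20.16 → no gain ✓.
Mediocre (own payoff 17.1): to r=2.9 gives 48.8 − 8.8×2.9 = 23.28 → profitable ✗; to r=13.9 gives 84.1 − 8.8×13.9 = -38.22 → no gain ✓.
5 of the 6 constraints hold; not an equilibrium.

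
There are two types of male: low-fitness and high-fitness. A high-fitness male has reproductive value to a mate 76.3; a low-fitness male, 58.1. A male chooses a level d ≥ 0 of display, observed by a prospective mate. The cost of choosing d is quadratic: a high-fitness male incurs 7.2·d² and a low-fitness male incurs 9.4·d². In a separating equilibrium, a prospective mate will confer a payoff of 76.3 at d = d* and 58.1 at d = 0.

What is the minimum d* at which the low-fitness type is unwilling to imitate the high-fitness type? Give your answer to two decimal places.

1.39

The low-fitness type at d = 0 receives 58.1; imitating at d* yields 76.3 − 9.4·d*².
Indifference: 58.1 = 76.3 − 9.4·d*², so d*² = (76.3 − 58.1) / 9.4 ≈ 1.9362.
d* = √1.9362 ≈ 1.39.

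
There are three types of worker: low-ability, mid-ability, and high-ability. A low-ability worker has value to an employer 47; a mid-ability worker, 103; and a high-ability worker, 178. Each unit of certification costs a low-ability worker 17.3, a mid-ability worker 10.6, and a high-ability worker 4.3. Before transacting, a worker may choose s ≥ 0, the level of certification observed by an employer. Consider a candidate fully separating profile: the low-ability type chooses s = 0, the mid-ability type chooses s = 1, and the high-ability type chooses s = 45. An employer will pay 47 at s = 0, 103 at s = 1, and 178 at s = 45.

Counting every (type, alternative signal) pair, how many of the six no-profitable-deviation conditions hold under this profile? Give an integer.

3

High-ability (own payoff 178 − 4.3×45 = -15.5): to s=0 gives 47 → profitable ✗; to s=1 gives 103 − 4.3×1 = 98.7 → profitable ✗.
Mid-ability (own payoff 103 − 10.6×1 = 92.4): to s=0 gives 47 → no gain ✓; to s=45 gives 178 − 10.6×45 = -299 → no gain ✓.
Low-ability (own payoff 47): to s=1 gives 103 − 17.3×1 = 85.7 → profitable ✗; to s=45 gives 178 − 17.3×45 = -600.5 → no gain ✓.
3 of the 6 constraints hold; not an equilibrium.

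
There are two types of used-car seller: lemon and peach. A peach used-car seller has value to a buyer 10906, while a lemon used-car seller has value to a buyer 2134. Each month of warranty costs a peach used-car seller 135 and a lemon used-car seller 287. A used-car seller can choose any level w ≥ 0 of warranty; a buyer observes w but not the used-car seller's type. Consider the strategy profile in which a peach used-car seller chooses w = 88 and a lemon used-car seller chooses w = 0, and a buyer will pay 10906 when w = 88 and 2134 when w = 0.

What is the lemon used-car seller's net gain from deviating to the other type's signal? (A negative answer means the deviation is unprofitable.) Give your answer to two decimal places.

-16484.00

Playing w = 0 the lemon used-car seller receives 2134.
Deviating to w = 88 brings payment 10906 at cost 287 × 88 = 25256, netting -14350.
Gain from deviating: -14350 − 2134 = -16484.00.
The gain is negative, so the lemon type's incentive-compatibility constraint is satisfied.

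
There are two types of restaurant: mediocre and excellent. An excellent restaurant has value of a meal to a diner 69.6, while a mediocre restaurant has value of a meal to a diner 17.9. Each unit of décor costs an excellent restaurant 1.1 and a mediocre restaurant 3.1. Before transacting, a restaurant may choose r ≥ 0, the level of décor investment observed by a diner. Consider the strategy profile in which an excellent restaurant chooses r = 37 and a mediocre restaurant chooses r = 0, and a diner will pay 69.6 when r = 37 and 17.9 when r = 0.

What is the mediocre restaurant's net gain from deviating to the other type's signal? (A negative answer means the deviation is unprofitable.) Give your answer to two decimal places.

Playing r = 0 the mediocre restaurant receives 17.9.
Deviating to r = 37 brings payment 69.6 at cost 3.1 × 37 = 114.7, netting -45.1.
Gain from deviating: -45.1 − 17.9 = -63.00.
The gain is negative, so the mediocre type's incentive-compatibility constraint is satisfied.

-63.00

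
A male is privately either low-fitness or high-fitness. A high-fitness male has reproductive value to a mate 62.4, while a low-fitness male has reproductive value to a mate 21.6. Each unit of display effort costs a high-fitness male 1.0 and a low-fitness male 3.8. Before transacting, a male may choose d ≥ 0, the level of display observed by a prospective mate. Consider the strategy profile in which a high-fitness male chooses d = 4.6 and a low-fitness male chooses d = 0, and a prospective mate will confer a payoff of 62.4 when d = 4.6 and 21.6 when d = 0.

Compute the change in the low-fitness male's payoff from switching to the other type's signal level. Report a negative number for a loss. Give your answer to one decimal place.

23.3

Playing d = 0 the low-fitness male receives 21.6.
Deviating to d = 4.6 brings payment 62.4 at cost 3.8 × 4.6 = 17.48, netting 44.92.
Gain from deviating: 44.92 − 21.6 = 23.32, i.e. 23.3 to one decimal place.
The gain is positive, so the low-fitness type's incentive-compatibility constraint is violated — this profile is not a separating equilibrium.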